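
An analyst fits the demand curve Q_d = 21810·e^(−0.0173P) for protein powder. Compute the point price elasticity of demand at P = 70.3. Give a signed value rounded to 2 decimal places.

-1.22

dQ_d/dP = −0.0173·Q_d = -111.819. At P = 70.3, Q_d = 6463.55.
Ed = (dQ_d/dP)·(P/Q_d) = (-111.819) × (70.3/6463.55) = -1.2161…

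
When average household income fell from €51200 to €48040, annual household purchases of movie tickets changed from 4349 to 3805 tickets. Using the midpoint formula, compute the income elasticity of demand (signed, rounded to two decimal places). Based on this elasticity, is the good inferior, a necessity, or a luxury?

2.10; luxury

%ΔQ = (3805 − 4349)/[( 4349 + 3805)/2] = -544/4077 = -0.133431…
%ΔIncome = (48040 − 51200)/[( 51200 + 48040)/2] = -3160/49620 = -0.063683…
E_income = (-544/4077) / (-3160/49620) = 2.0952…
E_income > 1 ⇒ normal good, luxury.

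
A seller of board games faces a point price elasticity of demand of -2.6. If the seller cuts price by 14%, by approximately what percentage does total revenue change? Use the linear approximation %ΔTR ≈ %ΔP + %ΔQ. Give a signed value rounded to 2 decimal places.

%ΔQ ≈ Ed × %ΔP = (-2.6) × (-14%) = +36.4000%
%ΔTR ≈ %ΔP + %ΔQ = (-14%) + (+36.4000%) = +22.4000%

+22.40%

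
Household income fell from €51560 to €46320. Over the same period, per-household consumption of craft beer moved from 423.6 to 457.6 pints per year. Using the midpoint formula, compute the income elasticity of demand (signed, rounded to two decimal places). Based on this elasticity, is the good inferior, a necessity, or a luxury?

-0.72; inferior

%ΔQ = (457.6 − 423.6)/[( 423.6 + 457.6)/2] = 34/440.6 = 0.077167…
%ΔIncome = (46320 − 51560)/[( 51560 + 46320)/2] = -5240/48940 = -0.107069…
E_income = (34/440.6) / (-5240/48940) = -0.7207…
E_income < 0 ⇒ inferior good.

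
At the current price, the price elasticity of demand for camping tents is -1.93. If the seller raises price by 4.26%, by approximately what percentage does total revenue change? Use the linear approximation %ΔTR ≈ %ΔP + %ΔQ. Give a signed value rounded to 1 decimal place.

-4.0%

%ΔQ ≈ Ed × %ΔP = (-1.93) × (+4.26%) = -8.2218%
%ΔTR ≈ %ΔP + %ΔQ = (+4.26%) + (-8.2218%) = -3.9618%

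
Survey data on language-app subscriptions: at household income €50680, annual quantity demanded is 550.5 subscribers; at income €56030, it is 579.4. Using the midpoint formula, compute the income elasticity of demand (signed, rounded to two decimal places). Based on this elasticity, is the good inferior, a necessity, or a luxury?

0.51; necessity

%ΔQ = (579.4 − 550.5)/[( 550.5 + 579.4)/2] = 28.9/564.95 = 0.051154…
%ΔIncome = (56030 − 50680)/[( 50680 + 56030)/2] = 5350/53355 = 0.100271…
E_income = (28.9/564.95) / (5350/53355) = 0.5101…
0 < E_income < 1 ⇒ normal good, necessity.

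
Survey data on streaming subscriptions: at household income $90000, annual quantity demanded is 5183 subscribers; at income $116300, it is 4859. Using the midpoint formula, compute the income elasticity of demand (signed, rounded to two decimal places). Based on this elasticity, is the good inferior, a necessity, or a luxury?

%ΔQ = (4859 − 5183)/[( 5183 + 4859)/2] = -324/5021 = -0.064528…
%ΔIncome = (116300 − 90000)/[( 90000 + 116300)/2] = 26300/103150 = 0.254968…
E_income = (-324/5021) / (26300/103150) = -0.2530…
E_income < 0 ⇒ inferior good.

-0.25; inferior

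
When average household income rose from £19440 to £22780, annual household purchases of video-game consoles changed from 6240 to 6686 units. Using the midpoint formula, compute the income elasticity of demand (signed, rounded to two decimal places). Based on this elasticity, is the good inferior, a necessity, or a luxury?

0.44; necessity

%ΔQ = (6686 − 6240)/[( 6240 + 6686)/2] = 446/6463 = 0.069008…
%ΔIncome = (22780 − 19440)/[( 19440 + 22780)/2] = 3340/21110 = 0.158218…
E_income = (446/6463) / (3340/21110) = 0.4361…
0 < E_income < 1 ⇒ normal good, necessity.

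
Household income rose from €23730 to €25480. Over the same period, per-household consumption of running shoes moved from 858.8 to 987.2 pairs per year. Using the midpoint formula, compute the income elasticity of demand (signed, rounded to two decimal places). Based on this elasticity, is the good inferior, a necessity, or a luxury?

%ΔQ = (987.2 − 858.8)/[( 858.8 + 987.2)/2] = 128.4/923 = 0.139111…
%ΔIncome = (25480 − 23730)/[( 23730 + 25480)/2] = 1750/24605 = 0.071123…
E_income = (128.4/923) / (1750/24605) = 1.9559…
E_income > 1 ⇒ normal good, luxury.

1.96; luxury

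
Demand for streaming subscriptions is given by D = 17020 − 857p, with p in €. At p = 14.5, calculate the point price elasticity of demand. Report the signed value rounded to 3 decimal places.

-2.705

dD/dp = −857. At p = 14.5, D = 17020 − 857(14.5) = 4593.5.
Ed = (dD/dp)·(p/D) = −857 × (14.5/4593.5) = -2.70523…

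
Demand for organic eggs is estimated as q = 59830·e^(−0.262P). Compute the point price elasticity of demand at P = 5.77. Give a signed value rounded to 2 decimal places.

-1.51

dq/dP = −0.262·q = -3456.85. At P = 5.77, q = 13194.1.
Ed = (dq/dP)·(P/q) = (-3456.85) × (5.77/13194.1) = -1.5117…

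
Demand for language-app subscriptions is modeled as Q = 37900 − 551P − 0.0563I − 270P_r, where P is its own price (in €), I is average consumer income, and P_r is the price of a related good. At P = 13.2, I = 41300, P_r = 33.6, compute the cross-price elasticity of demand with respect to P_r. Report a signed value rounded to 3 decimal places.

-0.472

At the given values, Q = 37900 − 551(13.2) − 0.0563(41300) − 270(33.6) = 19229.61.
∂Q/∂P_r = -270.
E = (-270) × (33.6/19229.61) = -0.47177…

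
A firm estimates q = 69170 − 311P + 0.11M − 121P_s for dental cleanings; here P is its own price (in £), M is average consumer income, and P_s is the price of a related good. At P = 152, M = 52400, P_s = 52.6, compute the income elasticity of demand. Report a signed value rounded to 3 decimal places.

At the given values, q = 69170 − 311(152) + 0.11(52400) − 121(52.6) = 21297.4.
∂q/∂M = 0.11.
E = (0.11) × (52400/21297.4) = 0.27064…

0.271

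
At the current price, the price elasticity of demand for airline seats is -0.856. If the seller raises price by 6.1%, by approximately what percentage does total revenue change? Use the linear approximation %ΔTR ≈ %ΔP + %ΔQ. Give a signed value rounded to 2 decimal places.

%ΔQ ≈ Ed × %ΔP = (-0.856) × (+6.1%) = -5.2216%
%ΔTR ≈ %ΔP + %ΔQ = (+6.1%) + (-5.2216%) = +0.8784%

+0.88%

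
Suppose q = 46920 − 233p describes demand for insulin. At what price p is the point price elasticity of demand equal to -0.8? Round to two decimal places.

89.50

Ed = −233p/(46920 − 233p). Set this equal to -0.8:
233p = 0.8·(46920 − 233p) ⇒ 233p(1 + 0.8) = 0.8·46920
p = 0.8·46920 / (233·1.8) = 89.4992…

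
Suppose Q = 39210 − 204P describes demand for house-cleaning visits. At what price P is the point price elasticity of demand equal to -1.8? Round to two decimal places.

123.56

Ed = −204P/(39210 − 204P). Set this equal to -1.8:
204P = 1.8·(39210 − 204P) ⇒ 204P(1 + 1.8) = 1.8·39210
P = 1.8·39210 / (204·2.8) = 123.5609…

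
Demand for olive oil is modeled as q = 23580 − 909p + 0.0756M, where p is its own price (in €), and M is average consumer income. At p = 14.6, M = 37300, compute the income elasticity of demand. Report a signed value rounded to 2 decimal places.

0.21

At the given values, q = 23580 − 909(14.6) + 0.0756(37300) = 13128.48.
∂q/∂M = 0.0756.
E = (0.0756) × (37300/13128.48) = 0.2147…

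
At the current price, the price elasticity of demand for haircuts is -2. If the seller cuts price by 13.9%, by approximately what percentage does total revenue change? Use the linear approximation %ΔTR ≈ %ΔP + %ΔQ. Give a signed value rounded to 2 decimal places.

%ΔQ ≈ Ed × %ΔP = (-2) × (-13.9%) = +27.8000%
%ΔTR ≈ %ΔP + %ΔQ = (-13.9%) + (+27.8000%) = +13.9000%

+13.90%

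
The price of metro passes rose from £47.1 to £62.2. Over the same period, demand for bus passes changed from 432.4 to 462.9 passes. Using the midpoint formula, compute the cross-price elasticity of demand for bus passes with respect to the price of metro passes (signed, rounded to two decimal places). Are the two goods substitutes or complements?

%ΔQ_{bus passes} = (462.9 − 432.4)/avg = 30.5/447.65 = 0.068133…
%ΔP_{metro passes} = (62.2 − 47.1)/avg = 15.1/54.65 = 0.276303…
E_cross = (30.5/447.65) / (15.1/54.65) = 0.2465…
E_cross > 0 ⇒ the goods are substitutes.

0.25; substitutes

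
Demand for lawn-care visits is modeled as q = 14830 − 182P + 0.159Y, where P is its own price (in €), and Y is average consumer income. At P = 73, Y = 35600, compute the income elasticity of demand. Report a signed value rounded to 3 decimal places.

0.786

At the given values, q = 14830 − 182(73) + 0.159(35600) = 7204.4.
∂q/∂Y = 0.159.
E = (0.159) × (35600/7204.4) = 0.78568…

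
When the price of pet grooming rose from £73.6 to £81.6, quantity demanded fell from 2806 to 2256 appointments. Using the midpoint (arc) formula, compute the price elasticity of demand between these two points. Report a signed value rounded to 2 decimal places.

-2.11

%ΔQ = (2256 − 2806) / [(2806 + 2256)/2] = -550/2531 = -0.217305…
%ΔP = (81.6 − 73.6) / [(73.6 + 81.6)/2] = 8/77.6 = 0.103092…
Arc Ed = %ΔQ / %ΔP = (-550/2531) / (8/77.6) = -2.1078…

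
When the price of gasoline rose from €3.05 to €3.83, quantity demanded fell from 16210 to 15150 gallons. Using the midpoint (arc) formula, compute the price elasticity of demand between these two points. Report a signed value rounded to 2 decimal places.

%ΔQ = (15150 − 16210) / [(16210 + 15150)/2] = -1060/15680 = -0.067602…
%ΔP = (3.83 − 3.05) / [(3.05 + 3.83)/2] = 0.78/3.44 = 0.226744…
Arc Ed = %ΔQ / %ΔP = (-1060/15680) / (0.78/3.44) = -0.2981…

-0.30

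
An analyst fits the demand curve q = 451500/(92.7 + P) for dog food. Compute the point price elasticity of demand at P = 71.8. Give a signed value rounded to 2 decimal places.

-0.44

dq/dP = −451500/(92.7 + P)² = -16.685. At P = 71.8, q = 2744.68.
Ed = (dq/dP)·(P/q) = (-16.685) × (71.8/2744.68) = -0.4364…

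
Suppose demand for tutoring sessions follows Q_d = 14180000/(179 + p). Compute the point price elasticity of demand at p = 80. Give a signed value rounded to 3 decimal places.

dQ_d/dp = −14180000/(179 + p)² = -211.386. At p = 80, Q_d = 54749.
Ed = (dQ_d/dp)·(p/Q_d) = (-211.386) × (80/54749) = -0.30888…

-0.309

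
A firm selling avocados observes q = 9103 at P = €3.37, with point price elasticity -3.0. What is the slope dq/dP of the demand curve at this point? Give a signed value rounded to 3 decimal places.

Ed = (dq/dP)·(P/q) ⇒ dq/dP = Ed·q/P = (-3.0)·9103/3.37 = -8103.56083…

-8103.561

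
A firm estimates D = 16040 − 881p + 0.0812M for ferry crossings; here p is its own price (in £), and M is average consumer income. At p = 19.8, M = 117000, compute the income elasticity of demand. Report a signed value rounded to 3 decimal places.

1.173

At the given values, D = 16040 − 881(19.8) + 0.0812(117000) = 8096.6.
∂D/∂M = 0.0812.
E = (0.0812) × (117000/8096.6) = 1.17338…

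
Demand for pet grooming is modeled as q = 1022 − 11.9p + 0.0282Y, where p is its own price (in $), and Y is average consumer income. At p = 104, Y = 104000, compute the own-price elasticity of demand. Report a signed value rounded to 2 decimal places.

At the given values, q = 1022 − 11.9(104) + 0.0282(104000) = 2717.2.
∂q/∂p = −11.9.
E = (-11.9) × (104/2717.2) = -0.4554…

-0.46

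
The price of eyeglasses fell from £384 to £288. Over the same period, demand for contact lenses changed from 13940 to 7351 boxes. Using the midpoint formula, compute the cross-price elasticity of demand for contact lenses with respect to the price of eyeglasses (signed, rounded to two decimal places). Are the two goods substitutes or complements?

2.17; substitutes

%ΔQ_{contact lenses} = (7351 − 13940)/avg = -6589/10645.5 = -0.618946…
%ΔP_{eyeglasses} = (288 − 384)/avg = -96/336 = -0.285714…
E_cross = (-6589/10645.5) / (-96/336) = 2.1663…
E_cross > 0 ⇒ the goods are substitutes.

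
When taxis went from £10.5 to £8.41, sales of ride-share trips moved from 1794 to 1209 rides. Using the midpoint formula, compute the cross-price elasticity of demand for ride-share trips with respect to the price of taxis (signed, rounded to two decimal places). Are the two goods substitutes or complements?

1.76; substitutes

%ΔQ_{ride-share trips} = (1209 − 1794)/avg = -585/1501.5 = -0.389610…
%ΔP_{taxis} = (8.41 − 10.5)/avg = -2.09/9.455 = -0.221047…
E_cross = (-585/1501.5) / (-2.09/9.455) = 1.7625…
E_cross > 0 ⇒ the goods are substitutes.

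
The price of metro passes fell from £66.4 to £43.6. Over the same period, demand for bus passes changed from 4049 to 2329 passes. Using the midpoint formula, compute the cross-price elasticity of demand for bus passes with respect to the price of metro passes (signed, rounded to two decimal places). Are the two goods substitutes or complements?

1.30; substitutes

%ΔQ_{bus passes} = (2329 − 4049)/avg = -1720/3189 = -0.539354…
%ΔP_{metro passes} = (43.6 − 66.4)/avg = -22.8/55 = -0.414545…
E_cross = (-1720/3189) / (-22.8/55) = 1.3010…
E_cross > 0 ⇒ the goods are substitutes.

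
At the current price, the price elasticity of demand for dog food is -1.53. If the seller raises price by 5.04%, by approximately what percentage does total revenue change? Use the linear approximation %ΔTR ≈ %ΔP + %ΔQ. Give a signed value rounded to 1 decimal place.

-2.7%

%ΔQ ≈ Ed × %ΔP = (-1.53) × (+5.04%) = -7.7112%
%ΔTR ≈ %ΔP + %ΔQ = (+5.04%) + (-7.7112%) = -2.6712%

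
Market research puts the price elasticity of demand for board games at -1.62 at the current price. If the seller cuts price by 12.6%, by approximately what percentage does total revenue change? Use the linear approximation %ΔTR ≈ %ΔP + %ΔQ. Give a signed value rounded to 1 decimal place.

+7.8%

%ΔQ ≈ Ed × %ΔP = (-1.62) × (-12.6%) = +20.4120%
%ΔTR ≈ %ΔP + %ΔQ = (-12.6%) + (+20.4120%) = +7.8120%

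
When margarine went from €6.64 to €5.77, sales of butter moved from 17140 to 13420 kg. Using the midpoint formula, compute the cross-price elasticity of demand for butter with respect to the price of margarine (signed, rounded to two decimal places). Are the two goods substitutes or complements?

%ΔQ_{butter} = (13420 − 17140)/avg = -3720/15280 = -0.243455…
%ΔP_{margarine} = (5.77 − 6.64)/avg = -0.87/6.205 = -0.140209…
E_cross = (-3720/15280) / (-0.87/6.205) = 1.7363…
E_cross > 0 ⇒ the goods are substitutes.

1.74; substitutes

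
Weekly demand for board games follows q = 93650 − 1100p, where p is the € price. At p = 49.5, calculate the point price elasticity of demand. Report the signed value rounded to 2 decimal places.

dq/dp = −1100. At p = 49.5, q = 93650 − 1100(49.5) = 39200.
Ed = (dq/dp)·(p/q) = −1100 × (49.5/39200) = -1.3890…

-1.39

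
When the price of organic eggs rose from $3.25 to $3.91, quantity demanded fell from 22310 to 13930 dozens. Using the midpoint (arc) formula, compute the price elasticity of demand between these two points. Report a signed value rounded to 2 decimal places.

-2.51

%ΔQ = (13930 − 22310) / [(22310 + 13930)/2] = -8380/18120 = -0.462472…
%ΔP = (3.91 − 3.25) / [(3.25 + 3.91)/2] = 0.66/3.58 = 0.184357…
Arc Ed = %ΔQ / %ΔP = (-8380/18120) / (0.66/3.58) = -2.5085…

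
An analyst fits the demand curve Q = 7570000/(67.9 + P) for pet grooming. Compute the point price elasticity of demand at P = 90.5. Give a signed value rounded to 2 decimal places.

-0.57

dQ/dP = −7570000/(67.9 + P)² = -301.707. At P = 90.5, Q = 47790.4.
Ed = (dQ/dP)·(P/Q) = (-301.707) × (90.5/47790.4) = -0.5713…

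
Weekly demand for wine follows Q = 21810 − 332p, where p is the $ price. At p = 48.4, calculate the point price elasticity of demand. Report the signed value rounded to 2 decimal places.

dQ/dp = −332. At p = 48.4, Q = 21810 − 332(48.4) = 5741.2.
Ed = (dQ/dp)·(p/Q) = −332 × (48.4/5741.2) = -2.7988…

-2.80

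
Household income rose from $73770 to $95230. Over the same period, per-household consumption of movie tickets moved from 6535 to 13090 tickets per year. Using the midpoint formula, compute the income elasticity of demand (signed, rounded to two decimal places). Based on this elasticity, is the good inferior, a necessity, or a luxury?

%ΔQ = (13090 − 6535)/[( 6535 + 13090)/2] = 6555/9812.5 = 0.668025…
%ΔIncome = (95230 − 73770)/[( 73770 + 95230)/2] = 21460/84500 = 0.253964…
E_income = (6555/9812.5) / (21460/84500) = 2.6303…
E_income > 1 ⇒ normal good, luxury.

2.63; luxury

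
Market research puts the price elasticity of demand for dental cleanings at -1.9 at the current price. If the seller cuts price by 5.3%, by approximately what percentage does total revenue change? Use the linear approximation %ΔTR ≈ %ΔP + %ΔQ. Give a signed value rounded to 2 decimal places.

+4.77%

%ΔQ ≈ Ed × %ΔP = (-1.9) × (-5.3%) = +10.0700%
%ΔTR ≈ %ΔP + %ΔQ = (-5.3%) + (+10.0700%) = +4.7700%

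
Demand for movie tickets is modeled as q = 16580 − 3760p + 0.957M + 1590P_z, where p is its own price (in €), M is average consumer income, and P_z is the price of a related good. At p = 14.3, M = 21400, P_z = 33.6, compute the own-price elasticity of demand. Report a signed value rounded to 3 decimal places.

-1.464

At the given values, q = 16580 − 3760(14.3) + 0.957(21400) + 1590(33.6) = 36715.8.
∂q/∂p = −3760.
E = (-3760) × (14.3/36715.8) = -1.46443…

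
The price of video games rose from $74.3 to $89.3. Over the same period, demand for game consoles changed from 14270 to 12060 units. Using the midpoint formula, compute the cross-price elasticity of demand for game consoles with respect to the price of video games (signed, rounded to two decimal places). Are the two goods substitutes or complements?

-0.92; complements

%ΔQ_{game consoles} = (12060 − 14270)/avg = -2210/13165 = -0.167869…
%ΔP_{video games} = (89.3 − 74.3)/avg = 15/81.8 = 0.183374…
E_cross = (-2210/13165) / (15/81.8) = -0.9154…
E_cross < 0 ⇒ the goods are complements.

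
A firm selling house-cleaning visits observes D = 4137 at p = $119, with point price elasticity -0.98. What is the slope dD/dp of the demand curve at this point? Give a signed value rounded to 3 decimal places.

Ed = (dD/dp)·(p/D) ⇒ dD/dp = Ed·D/p = (-0.98)·4137/119 = -34.06941…

-34.069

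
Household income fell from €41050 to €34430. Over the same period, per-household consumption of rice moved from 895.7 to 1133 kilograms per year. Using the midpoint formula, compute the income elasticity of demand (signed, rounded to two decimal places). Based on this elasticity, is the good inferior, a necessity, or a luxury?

-1.33; inferior

%ΔQ = (1133 − 895.7)/[( 895.7 + 1133)/2] = 237.3/1014.35 = 0.233942…
%ΔIncome = (34430 − 41050)/[( 41050 + 34430)/2] = -6620/37740 = -0.175410…
E_income = (237.3/1014.35) / (-6620/37740) = -1.3336…
E_income < 0 ⇒ inferior good.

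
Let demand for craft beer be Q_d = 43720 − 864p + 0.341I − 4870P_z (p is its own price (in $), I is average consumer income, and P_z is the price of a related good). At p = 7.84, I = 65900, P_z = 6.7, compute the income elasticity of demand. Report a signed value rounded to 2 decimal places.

0.84

At the given values, Q_d = 43720 − 864(7.84) + 0.341(65900) − 4870(6.7) = 26789.14.
∂Q_d/∂I = 0.341.
E = (0.341) × (65900/26789.14) = 0.8388…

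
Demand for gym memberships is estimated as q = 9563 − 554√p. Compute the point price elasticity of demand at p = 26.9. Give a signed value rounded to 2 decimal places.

dq/dp = −554/(2√p) = -53.4077. At p = 26.9, q = 6689.67.
Ed = (dq/dp)·(p/q) = (-53.4077) × (26.9/6689.67) = -0.2147…

-0.21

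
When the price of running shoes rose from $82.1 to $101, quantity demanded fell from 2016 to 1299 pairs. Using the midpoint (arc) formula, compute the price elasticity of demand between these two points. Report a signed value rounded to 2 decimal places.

-2.10

%ΔQ = (1299 − 2016) / [(2016 + 1299)/2] = -717/1657.5 = -0.432579…
%ΔP = (101 − 82.1) / [(82.1 + 101)/2] = 18.9/91.55 = 0.206444…
Arc Ed = %ΔQ / %ΔP = (-717/1657.5) / (18.9/91.55) = -2.0953…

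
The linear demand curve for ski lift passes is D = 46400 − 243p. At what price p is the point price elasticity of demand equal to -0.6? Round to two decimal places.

71.60

Ed = −243p/(46400 − 243p). Set this equal to -0.6:
243p = 0.6·(46400 − 243p) ⇒ 243p(1 + 0.6) = 0.6·46400
p = 0.6·46400 / (243·1.6) = 71.6049…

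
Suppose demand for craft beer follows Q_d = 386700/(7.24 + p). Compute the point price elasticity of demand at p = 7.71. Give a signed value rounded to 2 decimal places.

-0.52

dQ_d/dp = −386700/(7.24 + p)² = -1730.18. At p = 7.71, Q_d = 25866.2.
Ed = (dQ_d/dp)·(p/Q_d) = (-1730.18) × (7.71/25866.2) = -0.5157…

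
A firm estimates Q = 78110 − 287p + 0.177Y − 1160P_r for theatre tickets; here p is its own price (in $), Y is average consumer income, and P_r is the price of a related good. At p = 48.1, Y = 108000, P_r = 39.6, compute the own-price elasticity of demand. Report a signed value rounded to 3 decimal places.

-0.368

At the given values, Q = 78110 − 287(48.1) + 0.177(108000) − 1160(39.6) = 37485.3.
∂Q/∂p = −287.
E = (-287) × (48.1/37485.3) = -0.36826…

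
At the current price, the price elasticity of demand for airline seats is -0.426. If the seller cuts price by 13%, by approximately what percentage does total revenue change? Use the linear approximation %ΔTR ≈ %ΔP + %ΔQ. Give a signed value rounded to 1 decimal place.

%ΔQ ≈ Ed × %ΔP = (-0.426) × (-13%) = +5.5380%
%ΔTR ≈ %ΔP + %ΔQ = (-13%) + (+5.5380%) = -7.4620%

-7.5%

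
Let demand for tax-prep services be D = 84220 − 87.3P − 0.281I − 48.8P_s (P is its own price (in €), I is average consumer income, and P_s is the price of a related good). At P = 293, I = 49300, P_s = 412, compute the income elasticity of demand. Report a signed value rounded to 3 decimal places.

At the given values, D = 84220 − 87.3(293) − 0.281(49300) − 48.8(412) = 24682.2.
∂D/∂I = -0.281.
E = (-0.281) × (49300/24682.2) = -0.56126…

-0.561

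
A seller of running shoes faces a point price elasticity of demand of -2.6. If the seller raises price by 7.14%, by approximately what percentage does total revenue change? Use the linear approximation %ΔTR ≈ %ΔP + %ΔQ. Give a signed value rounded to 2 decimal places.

%ΔQ ≈ Ed × %ΔP = (-2.6) × (+7.14%) = -18.5640%
%ΔTR ≈ %ΔP + %ΔQ = (+7.14%) + (-18.5640%) = -11.4240%

-11.42%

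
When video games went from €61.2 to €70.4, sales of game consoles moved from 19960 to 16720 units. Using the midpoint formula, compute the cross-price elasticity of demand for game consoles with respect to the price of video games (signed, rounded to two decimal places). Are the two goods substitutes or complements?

-1.26; complements

%ΔQ_{game consoles} = (16720 − 19960)/avg = -3240/18340 = -0.176663…
%ΔP_{video games} = (70.4 − 61.2)/avg = 9.2/65.8 = 0.139817…
E_cross = (-3240/18340) / (9.2/65.8) = -1.2635…
E_cross < 0 ⇒ the goods are complements.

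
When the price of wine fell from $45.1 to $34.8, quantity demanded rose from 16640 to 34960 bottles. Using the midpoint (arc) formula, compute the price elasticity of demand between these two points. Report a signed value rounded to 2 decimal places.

%ΔQ = (34960 − 16640) / [(16640 + 34960)/2] = 18320/25800 = 0.710077…
%ΔP = (34.8 − 45.1) / [(45.1 + 34.8)/2] = -10.3/39.95 = -0.257822…
Arc Ed = %ΔQ / %ΔP = (18320/25800) / (-10.3/39.95) = -2.7541…

-2.75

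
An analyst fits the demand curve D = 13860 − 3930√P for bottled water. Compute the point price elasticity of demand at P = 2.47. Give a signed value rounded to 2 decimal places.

-0.40

dD/dP = −3930/(2√P) = -1250.3. At P = 2.47, D = 7683.52.
Ed = (dD/dP)·(P/D) = (-1250.3) × (2.47/7683.52) = -0.4019…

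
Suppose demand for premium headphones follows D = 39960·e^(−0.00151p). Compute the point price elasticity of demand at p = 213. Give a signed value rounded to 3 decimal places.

-0.322

dD/dp = −0.00151·D = -43.7442. At p = 213, D = 28969.7.
Ed = (dD/dp)·(p/D) = (-43.7442) × (213/28969.7) = -0.32163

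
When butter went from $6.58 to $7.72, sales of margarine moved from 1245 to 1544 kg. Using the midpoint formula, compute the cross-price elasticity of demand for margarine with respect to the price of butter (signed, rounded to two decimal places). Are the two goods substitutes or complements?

%ΔQ_{margarine} = (1544 − 1245)/avg = 299/1394.5 = 0.214413…
%ΔP_{butter} = (7.72 − 6.58)/avg = 1.14/7.15 = 0.159440…
E_cross = (299/1394.5) / (1.14/7.15) = 1.3447…
E_cross > 0 ⇒ the goods are substitutes.

1.34; substitutes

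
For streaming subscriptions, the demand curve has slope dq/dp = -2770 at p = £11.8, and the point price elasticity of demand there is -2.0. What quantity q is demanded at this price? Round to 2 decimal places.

16343.00

Ed = (dq/dp)·(p/q) ⇒ q = (dq/dp)·p/Ed = (-2770)·11.8/(-2.0) = 16343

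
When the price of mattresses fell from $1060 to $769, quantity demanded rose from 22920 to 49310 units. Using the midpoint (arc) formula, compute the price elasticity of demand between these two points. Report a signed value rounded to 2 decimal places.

%ΔQ = (49310 − 22920) / [(22920 + 49310)/2] = 26390/36115 = 0.730721…
%ΔP = (769 − 1060) / [(1060 + 769)/2] = -291/914.5 = -0.318206…
Arc Ed = %ΔQ / %ΔP = (26390/36115) / (-291/914.5) = -2.2963…

-2.30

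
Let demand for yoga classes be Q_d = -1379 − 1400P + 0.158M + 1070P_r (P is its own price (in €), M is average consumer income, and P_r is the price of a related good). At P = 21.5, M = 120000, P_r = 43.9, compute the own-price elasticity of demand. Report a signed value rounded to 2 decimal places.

At the given values, Q_d = -1379 − 1400(21.5) + 0.158(120000) + 1070(43.9) = 34454.
∂Q_d/∂P = −1400.
E = (-1400) × (21.5/34454) = -0.8736…

-0.87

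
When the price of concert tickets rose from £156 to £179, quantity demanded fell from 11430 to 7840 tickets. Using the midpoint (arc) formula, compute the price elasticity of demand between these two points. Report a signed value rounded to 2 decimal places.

-2.71

%ΔQ = (7840 − 11430) / [(11430 + 7840)/2] = -3590/9635 = -0.372599…
%ΔP = (179 − 156) / [(156 + 179)/2] = 23/167.5 = 0.137313…
Arc Ed = %ΔQ / %ΔP = (-3590/9635) / (23/167.5) = -2.7134…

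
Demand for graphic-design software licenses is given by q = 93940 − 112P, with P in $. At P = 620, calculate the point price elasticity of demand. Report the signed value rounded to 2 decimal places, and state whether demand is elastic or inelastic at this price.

dq/dP = −112. At P = 620, q = 93940 − 112(620) = 24500.
Ed = (dq/dP)·(P/q) = −112 × (620/24500) = -2.8342…
|Ed| = 2.83 > 1, so demand is elastic.

-2.83; elastic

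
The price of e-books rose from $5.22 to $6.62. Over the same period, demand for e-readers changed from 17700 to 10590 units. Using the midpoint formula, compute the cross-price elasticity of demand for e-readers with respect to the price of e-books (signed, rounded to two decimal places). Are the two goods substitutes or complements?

%ΔQ_{e-readers} = (10590 − 17700)/avg = -7110/14145 = -0.502651…
%ΔP_{e-books} = (6.62 − 5.22)/avg = 1.4/5.92 = 0.236486…
E_cross = (-7110/14145) / (1.4/5.92) = -2.1254…
E_cross < 0 ⇒ the goods are complements.

-2.13; complements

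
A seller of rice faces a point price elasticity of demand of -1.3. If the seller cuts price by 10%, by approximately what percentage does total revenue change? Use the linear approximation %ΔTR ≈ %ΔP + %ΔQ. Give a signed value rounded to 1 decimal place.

+3.0%

%ΔQ ≈ Ed × %ΔP = (-1.3) × (-10%) = +13.0000%
%ΔTR ≈ %ΔP + %ΔQ = (-10%) + (+13.0000%) = +3.0000%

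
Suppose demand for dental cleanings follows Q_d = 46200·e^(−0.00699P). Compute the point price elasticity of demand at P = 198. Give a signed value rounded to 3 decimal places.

dQ_d/dP = −0.00699·Q_d = -80.9183. At P = 198, Q_d = 11576.3.
Ed = (dQ_d/dP)·(P/Q_d) = (-80.9183) × (198/11576.3) = -1.38402

-1.384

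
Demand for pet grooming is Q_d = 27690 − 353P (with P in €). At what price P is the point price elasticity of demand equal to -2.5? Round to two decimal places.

56.03

Ed = −353P/(27690 − 353P). Set this equal to -2.5:
353P = 2.5·(27690 − 353P) ⇒ 353P(1 + 2.5) = 2.5·27690
P = 2.5·27690 / (353·3.5) = 56.0299…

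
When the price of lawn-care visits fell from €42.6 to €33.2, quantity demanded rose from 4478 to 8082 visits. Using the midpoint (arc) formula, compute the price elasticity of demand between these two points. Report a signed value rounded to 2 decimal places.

%ΔQ = (8082 − 4478) / [(4478 + 8082)/2] = 3604/6280 = 0.573885…
%ΔP = (33.2 − 42.6) / [(42.6 + 33.2)/2] = -9.4/37.9 = -0.248021…
Arc Ed = %ΔQ / %ΔP = (3604/6280) / (-9.4/37.9) = -2.3138…

-2.31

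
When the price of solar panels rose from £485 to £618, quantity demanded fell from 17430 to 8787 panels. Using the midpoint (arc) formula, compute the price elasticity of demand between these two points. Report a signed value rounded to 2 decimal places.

-2.73

%ΔQ = (8787 − 17430) / [(17430 + 8787)/2] = -8643/13108.5 = -0.659343…
%ΔP = (618 − 485) / [(485 + 618)/2] = 133/551.5 = 0.241160…
Arc Ed = %ΔQ / %ΔP = (-8643/13108.5) / (133/551.5) = -2.7340…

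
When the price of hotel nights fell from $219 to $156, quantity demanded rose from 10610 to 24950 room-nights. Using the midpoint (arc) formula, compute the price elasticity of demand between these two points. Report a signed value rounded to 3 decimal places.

%ΔQ = (24950 − 10610) / [(10610 + 24950)/2] = 14340/17780 = 0.806524…
%ΔP = (156 − 219) / [(219 + 156)/2] = -63/187.5 = -0.336
Arc Ed = %ΔQ / %ΔP = (14340/17780) / (-63/187.5) = -2.40036…

-2.400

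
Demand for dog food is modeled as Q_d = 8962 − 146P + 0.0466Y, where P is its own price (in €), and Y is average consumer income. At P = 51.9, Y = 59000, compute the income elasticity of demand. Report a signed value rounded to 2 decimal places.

At the given values, Q_d = 8962 − 146(51.9) + 0.0466(59000) = 4134.
∂Q_d/∂Y = 0.0466.
E = (0.0466) × (59000/4134) = 0.6650…

0.67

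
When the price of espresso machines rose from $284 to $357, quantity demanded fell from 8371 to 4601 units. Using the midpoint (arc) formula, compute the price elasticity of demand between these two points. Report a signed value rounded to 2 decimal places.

-2.55

%ΔQ = (4601 − 8371) / [(8371 + 4601)/2] = -3770/6486 = -0.581251…
%ΔP = (357 − 284) / [(284 + 357)/2] = 73/320.5 = 0.227769…
Arc Ed = %ΔQ / %ΔP = (-3770/6486) / (73/320.5) = -2.5519…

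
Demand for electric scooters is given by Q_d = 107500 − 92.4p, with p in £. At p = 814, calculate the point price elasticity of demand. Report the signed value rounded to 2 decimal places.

dQ_d/dp = −92.4. At p = 814, Q_d = 107500 − 92.4(814) = 32286.4.
Ed = (dQ_d/dp)·(p/Q_d) = −92.4 × (814/32286.4) = -2.3295…

-2.33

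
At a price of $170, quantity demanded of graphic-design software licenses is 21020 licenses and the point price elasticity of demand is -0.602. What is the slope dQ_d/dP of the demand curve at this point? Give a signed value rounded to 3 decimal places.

-74.436

Ed = (dQ_d/dP)·(P/Q_d) ⇒ dQ_d/dP = Ed·Q_d/P = (-0.602)·21020/170 = -74.43552…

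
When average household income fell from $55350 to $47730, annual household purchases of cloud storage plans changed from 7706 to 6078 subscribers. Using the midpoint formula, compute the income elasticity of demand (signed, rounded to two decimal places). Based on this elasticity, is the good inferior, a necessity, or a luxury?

1.60; luxury

%ΔQ = (6078 − 7706)/[( 7706 + 6078)/2] = -1628/6892 = -0.236215…
%ΔIncome = (47730 − 55350)/[( 55350 + 47730)/2] = -7620/51540 = -0.147846…
E_income = (-1628/6892) / (-7620/51540) = 1.5977…
E_income > 1 ⇒ normal good, luxury.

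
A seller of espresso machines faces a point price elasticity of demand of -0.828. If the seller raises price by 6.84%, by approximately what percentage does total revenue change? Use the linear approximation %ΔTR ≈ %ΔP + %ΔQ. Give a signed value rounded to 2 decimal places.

+1.18%

%ΔQ ≈ Ed × %ΔP = (-0.828) × (+6.84%) = -5.6635%
%ΔTR ≈ %ΔP + %ΔQ = (+6.84%) + (-5.6635%) = +1.1765%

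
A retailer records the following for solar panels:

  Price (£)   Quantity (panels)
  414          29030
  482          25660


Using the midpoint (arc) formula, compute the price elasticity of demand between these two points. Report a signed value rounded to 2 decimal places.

-0.81

%ΔQ = (25660 − 29030) / [(29030 + 25660)/2] = -3370/27345 = -0.123240…
%ΔP = (482 − 414) / [(414 + 482)/2] = 68/448 = 0.151785…
Arc Ed = %ΔQ / %ΔP = (-3370/27345) / (68/448) = -0.8119…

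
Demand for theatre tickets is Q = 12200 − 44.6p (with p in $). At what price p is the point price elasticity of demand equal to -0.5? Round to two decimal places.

91.18

Ed = −44.6p/(12200 − 44.6p). Set this equal to -0.5:
44.6p = 0.5·(12200 − 44.6p) ⇒ 44.6p(1 + 0.5) = 0.5·12200
p = 0.5·12200 / (44.6·1.5) = 91.1808…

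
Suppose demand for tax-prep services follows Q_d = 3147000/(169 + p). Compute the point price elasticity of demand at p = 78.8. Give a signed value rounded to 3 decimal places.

-0.318

dQ_d/dp = −3147000/(169 + p)² = -51.25. At p = 78.8, Q_d = 12699.8.
Ed = (dQ_d/dp)·(p/Q_d) = (-51.25) × (78.8/12699.8) = -0.31799…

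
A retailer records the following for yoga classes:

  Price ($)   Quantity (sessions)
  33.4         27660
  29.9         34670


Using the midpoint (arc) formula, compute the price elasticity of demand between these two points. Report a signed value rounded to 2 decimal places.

-2.03

%ΔQ = (34670 − 27660) / [(27660 + 34670)/2] = 7010/31165 = 0.224931…
%ΔP = (29.9 − 33.4) / [(33.4 + 29.9)/2] = -3.5/31.65 = -0.110584…
Arc Ed = %ΔQ / %ΔP = (7010/31165) / (-3.5/31.65) = -2.0340…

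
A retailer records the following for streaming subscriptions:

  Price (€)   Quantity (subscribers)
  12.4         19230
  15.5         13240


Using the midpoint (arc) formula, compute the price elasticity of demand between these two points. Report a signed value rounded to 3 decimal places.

-1.660

%ΔQ = (13240 − 19230) / [(19230 + 13240)/2] = -5990/16235 = -0.368955…
%ΔP = (15.5 − 12.4) / [(12.4 + 15.5)/2] = 3.1/13.95 = 0.222222…
Arc Ed = %ΔQ / %ΔP = (-5990/16235) / (3.1/13.95) = -1.66030…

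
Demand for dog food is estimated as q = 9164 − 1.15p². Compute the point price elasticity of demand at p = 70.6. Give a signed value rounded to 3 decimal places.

-3.340

dq/dp = −2·1.15·p = -162.38. At p = 70.6, q = 3431.986.
Ed = (dq/dp)·(p/q) = (-162.38) × (70.6/3431.986) = -3.34034…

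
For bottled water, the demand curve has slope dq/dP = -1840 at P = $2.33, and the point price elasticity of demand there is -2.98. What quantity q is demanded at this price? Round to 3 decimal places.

Ed = (dq/dP)·(P/q) ⇒ q = (dq/dP)·P/Ed = (-1840)·2.33/(-2.98) = 1438.65771…

1438.658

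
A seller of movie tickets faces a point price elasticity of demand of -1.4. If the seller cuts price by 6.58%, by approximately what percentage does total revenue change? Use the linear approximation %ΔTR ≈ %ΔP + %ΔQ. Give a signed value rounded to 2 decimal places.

+2.63%

%ΔQ ≈ Ed × %ΔP = (-1.4) × (-6.58%) = +9.2120%
%ΔTR ≈ %ΔP + %ΔQ = (-6.58%) + (+9.2120%) = +2.6320%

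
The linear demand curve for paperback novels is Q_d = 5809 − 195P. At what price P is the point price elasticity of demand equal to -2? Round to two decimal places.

Ed = −195P/(5809 − 195P). Set this equal to -2:
195P = 2·(5809 − 195P) ⇒ 195P(1 + 2) = 2·5809
P = 2·5809 / (195·3) = 19.8598…

19.86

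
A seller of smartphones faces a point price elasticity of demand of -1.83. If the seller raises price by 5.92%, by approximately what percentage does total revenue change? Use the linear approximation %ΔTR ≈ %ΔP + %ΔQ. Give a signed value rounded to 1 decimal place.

%ΔQ ≈ Ed × %ΔP = (-1.83) × (+5.92%) = -10.8336%
%ΔTR ≈ %ΔP + %ΔQ = (+5.92%) + (-10.8336%) = -4.9136%

-4.9%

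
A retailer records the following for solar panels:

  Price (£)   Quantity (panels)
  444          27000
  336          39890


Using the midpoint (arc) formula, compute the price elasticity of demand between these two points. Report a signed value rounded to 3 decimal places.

%ΔQ = (39890 − 27000) / [(27000 + 39890)/2] = 12890/33445 = 0.385408…
%ΔP = (336 − 444) / [(444 + 336)/2] = -108/390 = -0.276923…
Arc Ed = %ΔQ / %ΔP = (12890/33445) / (-108/390) = -1.39175…

-1.392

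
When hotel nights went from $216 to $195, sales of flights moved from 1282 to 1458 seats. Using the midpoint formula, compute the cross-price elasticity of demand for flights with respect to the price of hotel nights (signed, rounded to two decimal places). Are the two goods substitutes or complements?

%ΔQ_{flights} = (1458 − 1282)/avg = 176/1370 = 0.128467…
%ΔP_{hotel nights} = (195 − 216)/avg = -21/205.5 = -0.102189…
E_cross = (176/1370) / (-21/205.5) = -1.2571…
E_cross < 0 ⇒ the goods are complements.

-1.26; complements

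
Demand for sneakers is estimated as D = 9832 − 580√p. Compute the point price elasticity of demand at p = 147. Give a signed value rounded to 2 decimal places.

dD/dp = −580/(2√p) = -23.9188. At p = 147, D = 2799.87.
Ed = (dD/dp)·(p/D) = (-23.9188) × (147/2799.87) = -1.2557…

-1.26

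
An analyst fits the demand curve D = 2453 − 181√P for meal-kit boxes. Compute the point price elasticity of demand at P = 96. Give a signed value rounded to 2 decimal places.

dD/dP = −181/(2√P) = -9.23662. At P = 96, D = 679.569.
Ed = (dD/dP)·(P/D) = (-9.23662) × (96/679.569) = -1.3048…

-1.30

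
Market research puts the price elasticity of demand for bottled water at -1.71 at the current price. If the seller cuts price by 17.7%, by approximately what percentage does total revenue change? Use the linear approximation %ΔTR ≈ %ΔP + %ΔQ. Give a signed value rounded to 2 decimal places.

+12.57%

%ΔQ ≈ Ed × %ΔP = (-1.71) × (-17.7%) = +30.2670%
%ΔTR ≈ %ΔP + %ΔQ = (-17.7%) + (+30.2670%) = +12.5670%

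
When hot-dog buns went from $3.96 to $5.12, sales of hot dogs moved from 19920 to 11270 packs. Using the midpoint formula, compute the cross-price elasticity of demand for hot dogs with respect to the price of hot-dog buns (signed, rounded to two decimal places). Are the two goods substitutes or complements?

-2.17; complements

%ΔQ_{hot dogs} = (11270 − 19920)/avg = -8650/15595 = -0.554664…
%ΔP_{hot-dog buns} = (5.12 − 3.96)/avg = 1.16/4.54 = 0.255506…
E_cross = (-8650/15595) / (1.16/4.54) = -2.1708…
E_cross < 0 ⇒ the goods are complements.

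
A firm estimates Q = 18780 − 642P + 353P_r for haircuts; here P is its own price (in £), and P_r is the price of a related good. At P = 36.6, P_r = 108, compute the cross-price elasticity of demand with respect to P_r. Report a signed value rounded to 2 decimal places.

1.14

At the given values, Q = 18780 − 642(36.6) + 353(108) = 33406.8.
∂Q/∂P_r = 353.
E = (353) × (108/33406.8) = 1.1412…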